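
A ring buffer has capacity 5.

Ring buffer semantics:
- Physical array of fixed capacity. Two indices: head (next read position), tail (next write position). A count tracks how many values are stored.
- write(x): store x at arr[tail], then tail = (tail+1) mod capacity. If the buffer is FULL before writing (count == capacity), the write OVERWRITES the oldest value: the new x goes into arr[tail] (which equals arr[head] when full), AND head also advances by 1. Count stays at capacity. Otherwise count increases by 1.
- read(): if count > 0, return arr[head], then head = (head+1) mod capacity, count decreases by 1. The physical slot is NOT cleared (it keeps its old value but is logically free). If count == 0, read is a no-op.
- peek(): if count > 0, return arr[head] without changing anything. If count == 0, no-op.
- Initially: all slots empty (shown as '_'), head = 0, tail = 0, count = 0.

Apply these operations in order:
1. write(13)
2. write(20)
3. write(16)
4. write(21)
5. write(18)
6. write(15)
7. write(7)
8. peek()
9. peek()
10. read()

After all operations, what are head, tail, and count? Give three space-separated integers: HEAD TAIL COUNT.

After op 1 (write(13)): arr=[13 _ _ _ _] head=0 tail=1 count=1
After op 2 (write(20)): arr=[13 20 _ _ _] head=0 tail=2 count=2
After op 3 (write(16)): arr=[13 20 16 _ _] head=0 tail=3 count=3
After op 4 (write(21)): arr=[13 20 16 21 _] head=0 tail=4 count=4
After op 5 (write(18)): arr=[13 20 16 21 18] head=0 tail=0 count=5
After op 6 (write(15)): arr=[15 20 16 21 18] head=1 tail=1 count=5
After op 7 (write(7)): arr=[15 7 16 21 18] head=2 tail=2 count=5
After op 8 (peek()): arr=[15 7 16 21 18] head=2 tail=2 count=5
After op 9 (peek()): arr=[15 7 16 21 18] head=2 tail=2 count=5
After op 10 (read()): arr=[15 7 16 21 18] head=3 tail=2 count=4

Answer: 3 2 4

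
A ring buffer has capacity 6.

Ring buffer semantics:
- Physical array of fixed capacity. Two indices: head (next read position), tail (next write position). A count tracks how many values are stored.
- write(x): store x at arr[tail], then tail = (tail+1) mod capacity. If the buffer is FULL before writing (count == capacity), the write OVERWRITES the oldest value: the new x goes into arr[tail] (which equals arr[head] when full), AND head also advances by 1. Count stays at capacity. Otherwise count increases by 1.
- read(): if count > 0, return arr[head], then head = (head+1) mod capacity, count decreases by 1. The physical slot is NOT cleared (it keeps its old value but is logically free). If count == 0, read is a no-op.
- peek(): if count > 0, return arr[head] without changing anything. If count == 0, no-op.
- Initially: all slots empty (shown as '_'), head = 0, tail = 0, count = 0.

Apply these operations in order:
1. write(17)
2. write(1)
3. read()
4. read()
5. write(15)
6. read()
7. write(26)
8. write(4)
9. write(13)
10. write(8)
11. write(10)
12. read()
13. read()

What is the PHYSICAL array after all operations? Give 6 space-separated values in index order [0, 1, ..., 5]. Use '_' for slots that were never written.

After op 1 (write(17)): arr=[17 _ _ _ _ _] head=0 tail=1 count=1
After op 2 (write(1)): arr=[17 1 _ _ _ _] head=0 tail=2 count=2
After op 3 (read()): arr=[17 1 _ _ _ _] head=1 tail=2 count=1
After op 4 (read()): arr=[17 1 _ _ _ _] head=2 tail=2 count=0
After op 5 (write(15)): arr=[17 1 15 _ _ _] head=2 tail=3 count=1
After op 6 (read()): arr=[17 1 15 _ _ _] head=3 tail=3 count=0
After op 7 (write(26)): arr=[17 1 15 26 _ _] head=3 tail=4 count=1
After op 8 (write(4)): arr=[17 1 15 26 4 _] head=3 tail=5 count=2
After op 9 (write(13)): arr=[17 1 15 26 4 13] head=3 tail=0 count=3
After op 10 (write(8)): arr=[8 1 15 26 4 13] head=3 tail=1 count=4
After op 11 (write(10)): arr=[8 10 15 26 4 13] head=3 tail=2 count=5
After op 12 (read()): arr=[8 10 15 26 4 13] head=4 tail=2 count=4
After op 13 (read()): arr=[8 10 15 26 4 13] head=5 tail=2 count=3

Answer: 8 10 15 26 4 13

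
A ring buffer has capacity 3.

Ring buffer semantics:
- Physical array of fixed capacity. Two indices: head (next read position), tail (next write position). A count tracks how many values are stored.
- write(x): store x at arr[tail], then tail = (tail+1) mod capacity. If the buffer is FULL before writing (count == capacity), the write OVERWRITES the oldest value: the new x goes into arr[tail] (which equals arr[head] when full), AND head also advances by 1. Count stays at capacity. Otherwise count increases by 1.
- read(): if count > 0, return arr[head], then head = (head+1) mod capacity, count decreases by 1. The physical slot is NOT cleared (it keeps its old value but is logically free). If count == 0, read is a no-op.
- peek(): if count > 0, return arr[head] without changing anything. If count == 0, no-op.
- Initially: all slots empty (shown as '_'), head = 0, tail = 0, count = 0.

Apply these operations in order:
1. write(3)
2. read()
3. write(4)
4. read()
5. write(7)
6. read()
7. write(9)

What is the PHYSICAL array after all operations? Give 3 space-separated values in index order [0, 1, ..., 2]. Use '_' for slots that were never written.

Answer: 9 4 7

Derivation:
After op 1 (write(3)): arr=[3 _ _] head=0 tail=1 count=1
After op 2 (read()): arr=[3 _ _] head=1 tail=1 count=0
After op 3 (write(4)): arr=[3 4 _] head=1 tail=2 count=1
After op 4 (read()): arr=[3 4 _] head=2 tail=2 count=0
After op 5 (write(7)): arr=[3 4 7] head=2 tail=0 count=1
After op 6 (read()): arr=[3 4 7] head=0 tail=0 count=0
After op 7 (write(9)): arr=[9 4 7] head=0 tail=1 count=1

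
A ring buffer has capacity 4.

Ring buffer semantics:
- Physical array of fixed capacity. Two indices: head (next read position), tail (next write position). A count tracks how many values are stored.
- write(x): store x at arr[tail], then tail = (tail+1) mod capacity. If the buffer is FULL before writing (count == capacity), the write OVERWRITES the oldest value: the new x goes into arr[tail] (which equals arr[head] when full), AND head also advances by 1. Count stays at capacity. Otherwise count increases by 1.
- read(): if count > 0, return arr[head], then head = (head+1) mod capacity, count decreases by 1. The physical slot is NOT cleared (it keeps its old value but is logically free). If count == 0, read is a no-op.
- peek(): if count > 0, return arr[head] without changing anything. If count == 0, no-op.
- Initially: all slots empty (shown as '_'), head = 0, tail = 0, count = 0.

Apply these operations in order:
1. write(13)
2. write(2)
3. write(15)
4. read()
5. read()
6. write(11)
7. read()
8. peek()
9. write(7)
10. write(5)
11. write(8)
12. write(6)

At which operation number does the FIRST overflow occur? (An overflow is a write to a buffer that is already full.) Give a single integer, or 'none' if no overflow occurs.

After op 1 (write(13)): arr=[13 _ _ _] head=0 tail=1 count=1
After op 2 (write(2)): arr=[13 2 _ _] head=0 tail=2 count=2
After op 3 (write(15)): arr=[13 2 15 _] head=0 tail=3 count=3
After op 4 (read()): arr=[13 2 15 _] head=1 tail=3 count=2
After op 5 (read()): arr=[13 2 15 _] head=2 tail=3 count=1
After op 6 (write(11)): arr=[13 2 15 11] head=2 tail=0 count=2
After op 7 (read()): arr=[13 2 15 11] head=3 tail=0 count=1
After op 8 (peek()): arr=[13 2 15 11] head=3 tail=0 count=1
After op 9 (write(7)): arr=[7 2 15 11] head=3 tail=1 count=2
After op 10 (write(5)): arr=[7 5 15 11] head=3 tail=2 count=3
After op 11 (write(8)): arr=[7 5 8 11] head=3 tail=3 count=4
After op 12 (write(6)): arr=[7 5 8 6] head=0 tail=0 count=4

Answer: 12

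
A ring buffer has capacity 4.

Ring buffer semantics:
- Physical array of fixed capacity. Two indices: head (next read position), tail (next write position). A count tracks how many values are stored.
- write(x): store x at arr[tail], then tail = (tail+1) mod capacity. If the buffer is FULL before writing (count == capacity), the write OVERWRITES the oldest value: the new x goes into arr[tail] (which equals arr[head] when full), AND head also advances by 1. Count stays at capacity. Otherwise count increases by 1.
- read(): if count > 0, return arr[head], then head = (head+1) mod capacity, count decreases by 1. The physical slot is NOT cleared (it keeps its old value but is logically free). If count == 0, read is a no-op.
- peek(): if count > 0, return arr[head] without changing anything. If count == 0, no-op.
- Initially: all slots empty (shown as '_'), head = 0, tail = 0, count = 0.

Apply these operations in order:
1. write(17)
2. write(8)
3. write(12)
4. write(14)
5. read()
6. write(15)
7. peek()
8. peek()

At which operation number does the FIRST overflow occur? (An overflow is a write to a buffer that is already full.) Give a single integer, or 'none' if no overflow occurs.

Answer: none

Derivation:
After op 1 (write(17)): arr=[17 _ _ _] head=0 tail=1 count=1
After op 2 (write(8)): arr=[17 8 _ _] head=0 tail=2 count=2
After op 3 (write(12)): arr=[17 8 12 _] head=0 tail=3 count=3
After op 4 (write(14)): arr=[17 8 12 14] head=0 tail=0 count=4
After op 5 (read()): arr=[17 8 12 14] head=1 tail=0 count=3
After op 6 (write(15)): arr=[15 8 12 14] head=1 tail=1 count=4
After op 7 (peek()): arr=[15 8 12 14] head=1 tail=1 count=4
After op 8 (peek()): arr=[15 8 12 14] head=1 tail=1 count=4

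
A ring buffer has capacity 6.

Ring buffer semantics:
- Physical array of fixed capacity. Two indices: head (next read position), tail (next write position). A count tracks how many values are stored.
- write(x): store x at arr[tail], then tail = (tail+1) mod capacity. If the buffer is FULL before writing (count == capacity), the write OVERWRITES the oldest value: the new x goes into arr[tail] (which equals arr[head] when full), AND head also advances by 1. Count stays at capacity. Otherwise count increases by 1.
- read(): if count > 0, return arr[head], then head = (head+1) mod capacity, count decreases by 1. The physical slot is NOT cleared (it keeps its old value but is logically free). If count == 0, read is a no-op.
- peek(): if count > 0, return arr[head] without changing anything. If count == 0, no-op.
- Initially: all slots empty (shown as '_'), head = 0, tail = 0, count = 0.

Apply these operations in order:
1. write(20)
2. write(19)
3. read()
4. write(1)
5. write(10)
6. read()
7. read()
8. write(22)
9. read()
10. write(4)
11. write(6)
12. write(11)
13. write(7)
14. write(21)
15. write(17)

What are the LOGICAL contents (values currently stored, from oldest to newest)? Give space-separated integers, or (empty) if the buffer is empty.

After op 1 (write(20)): arr=[20 _ _ _ _ _] head=0 tail=1 count=1
After op 2 (write(19)): arr=[20 19 _ _ _ _] head=0 tail=2 count=2
After op 3 (read()): arr=[20 19 _ _ _ _] head=1 tail=2 count=1
After op 4 (write(1)): arr=[20 19 1 _ _ _] head=1 tail=3 count=2
After op 5 (write(10)): arr=[20 19 1 10 _ _] head=1 tail=4 count=3
After op 6 (read()): arr=[20 19 1 10 _ _] head=2 tail=4 count=2
After op 7 (read()): arr=[20 19 1 10 _ _] head=3 tail=4 count=1
After op 8 (write(22)): arr=[20 19 1 10 22 _] head=3 tail=5 count=2
After op 9 (read()): arr=[20 19 1 10 22 _] head=4 tail=5 count=1
After op 10 (write(4)): arr=[20 19 1 10 22 4] head=4 tail=0 count=2
After op 11 (write(6)): arr=[6 19 1 10 22 4] head=4 tail=1 count=3
After op 12 (write(11)): arr=[6 11 1 10 22 4] head=4 tail=2 count=4
After op 13 (write(7)): arr=[6 11 7 10 22 4] head=4 tail=3 count=5
After op 14 (write(21)): arr=[6 11 7 21 22 4] head=4 tail=4 count=6
After op 15 (write(17)): arr=[6 11 7 21 17 4] head=5 tail=5 count=6

Answer: 4 6 11 7 21 17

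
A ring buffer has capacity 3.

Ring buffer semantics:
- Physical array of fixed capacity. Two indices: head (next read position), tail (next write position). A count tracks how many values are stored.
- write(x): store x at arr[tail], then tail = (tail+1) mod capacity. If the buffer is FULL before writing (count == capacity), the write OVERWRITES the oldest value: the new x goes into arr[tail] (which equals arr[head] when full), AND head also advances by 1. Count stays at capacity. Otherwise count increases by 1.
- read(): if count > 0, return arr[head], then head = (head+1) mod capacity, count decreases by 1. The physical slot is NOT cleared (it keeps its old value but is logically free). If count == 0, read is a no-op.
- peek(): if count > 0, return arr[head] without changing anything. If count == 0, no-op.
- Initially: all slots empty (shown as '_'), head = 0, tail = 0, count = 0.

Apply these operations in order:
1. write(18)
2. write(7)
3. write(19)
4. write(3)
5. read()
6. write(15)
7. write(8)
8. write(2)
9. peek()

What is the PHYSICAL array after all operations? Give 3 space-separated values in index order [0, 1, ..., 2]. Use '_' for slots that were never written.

Answer: 2 15 8

Derivation:
After op 1 (write(18)): arr=[18 _ _] head=0 tail=1 count=1
After op 2 (write(7)): arr=[18 7 _] head=0 tail=2 count=2
After op 3 (write(19)): arr=[18 7 19] head=0 tail=0 count=3
After op 4 (write(3)): arr=[3 7 19] head=1 tail=1 count=3
After op 5 (read()): arr=[3 7 19] head=2 tail=1 count=2
After op 6 (write(15)): arr=[3 15 19] head=2 tail=2 count=3
After op 7 (write(8)): arr=[3 15 8] head=0 tail=0 count=3
After op 8 (write(2)): arr=[2 15 8] head=1 tail=1 count=3
After op 9 (peek()): arr=[2 15 8] head=1 tail=1 count=3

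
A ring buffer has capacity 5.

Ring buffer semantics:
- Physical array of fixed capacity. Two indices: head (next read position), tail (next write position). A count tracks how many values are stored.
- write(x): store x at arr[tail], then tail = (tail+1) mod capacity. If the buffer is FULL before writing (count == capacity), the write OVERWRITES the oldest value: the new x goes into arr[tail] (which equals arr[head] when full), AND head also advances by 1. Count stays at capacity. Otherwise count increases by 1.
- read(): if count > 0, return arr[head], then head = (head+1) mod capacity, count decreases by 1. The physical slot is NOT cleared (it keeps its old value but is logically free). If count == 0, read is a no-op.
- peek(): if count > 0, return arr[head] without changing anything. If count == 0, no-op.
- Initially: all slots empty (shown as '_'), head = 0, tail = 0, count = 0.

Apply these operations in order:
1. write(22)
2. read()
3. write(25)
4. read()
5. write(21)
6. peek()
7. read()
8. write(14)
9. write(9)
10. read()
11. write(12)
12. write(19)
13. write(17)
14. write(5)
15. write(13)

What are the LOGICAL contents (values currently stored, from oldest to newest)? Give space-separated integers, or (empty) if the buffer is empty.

After op 1 (write(22)): arr=[22 _ _ _ _] head=0 tail=1 count=1
After op 2 (read()): arr=[22 _ _ _ _] head=1 tail=1 count=0
After op 3 (write(25)): arr=[22 25 _ _ _] head=1 tail=2 count=1
After op 4 (read()): arr=[22 25 _ _ _] head=2 tail=2 count=0
After op 5 (write(21)): arr=[22 25 21 _ _] head=2 tail=3 count=1
After op 6 (peek()): arr=[22 25 21 _ _] head=2 tail=3 count=1
After op 7 (read()): arr=[22 25 21 _ _] head=3 tail=3 count=0
After op 8 (write(14)): arr=[22 25 21 14 _] head=3 tail=4 count=1
After op 9 (write(9)): arr=[22 25 21 14 9] head=3 tail=0 count=2
After op 10 (read()): arr=[22 25 21 14 9] head=4 tail=0 count=1
After op 11 (write(12)): arr=[12 25 21 14 9] head=4 tail=1 count=2
After op 12 (write(19)): arr=[12 19 21 14 9] head=4 tail=2 count=3
After op 13 (write(17)): arr=[12 19 17 14 9] head=4 tail=3 count=4
After op 14 (write(5)): arr=[12 19 17 5 9] head=4 tail=4 count=5
After op 15 (write(13)): arr=[12 19 17 5 13] head=0 tail=0 count=5

Answer: 12 19 17 5 13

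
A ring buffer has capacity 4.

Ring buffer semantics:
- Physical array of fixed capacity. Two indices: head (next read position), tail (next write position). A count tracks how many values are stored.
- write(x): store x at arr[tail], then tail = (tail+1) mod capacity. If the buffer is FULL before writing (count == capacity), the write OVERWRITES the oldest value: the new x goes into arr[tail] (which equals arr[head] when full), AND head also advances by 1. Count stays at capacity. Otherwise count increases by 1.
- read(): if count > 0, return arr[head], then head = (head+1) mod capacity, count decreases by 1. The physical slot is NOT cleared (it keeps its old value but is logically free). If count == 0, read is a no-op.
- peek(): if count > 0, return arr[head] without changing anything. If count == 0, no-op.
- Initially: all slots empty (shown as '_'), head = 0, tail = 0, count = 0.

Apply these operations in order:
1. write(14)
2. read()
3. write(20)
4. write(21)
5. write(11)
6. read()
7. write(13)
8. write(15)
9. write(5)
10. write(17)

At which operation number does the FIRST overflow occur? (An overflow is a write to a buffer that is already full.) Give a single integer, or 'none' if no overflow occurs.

After op 1 (write(14)): arr=[14 _ _ _] head=0 tail=1 count=1
After op 2 (read()): arr=[14 _ _ _] head=1 tail=1 count=0
After op 3 (write(20)): arr=[14 20 _ _] head=1 tail=2 count=1
After op 4 (write(21)): arr=[14 20 21 _] head=1 tail=3 count=2
After op 5 (write(11)): arr=[14 20 21 11] head=1 tail=0 count=3
After op 6 (read()): arr=[14 20 21 11] head=2 tail=0 count=2
After op 7 (write(13)): arr=[13 20 21 11] head=2 tail=1 count=3
After op 8 (write(15)): arr=[13 15 21 11] head=2 tail=2 count=4
After op 9 (write(5)): arr=[13 15 5 11] head=3 tail=3 count=4
After op 10 (write(17)): arr=[13 15 5 17] head=0 tail=0 count=4

Answer: 9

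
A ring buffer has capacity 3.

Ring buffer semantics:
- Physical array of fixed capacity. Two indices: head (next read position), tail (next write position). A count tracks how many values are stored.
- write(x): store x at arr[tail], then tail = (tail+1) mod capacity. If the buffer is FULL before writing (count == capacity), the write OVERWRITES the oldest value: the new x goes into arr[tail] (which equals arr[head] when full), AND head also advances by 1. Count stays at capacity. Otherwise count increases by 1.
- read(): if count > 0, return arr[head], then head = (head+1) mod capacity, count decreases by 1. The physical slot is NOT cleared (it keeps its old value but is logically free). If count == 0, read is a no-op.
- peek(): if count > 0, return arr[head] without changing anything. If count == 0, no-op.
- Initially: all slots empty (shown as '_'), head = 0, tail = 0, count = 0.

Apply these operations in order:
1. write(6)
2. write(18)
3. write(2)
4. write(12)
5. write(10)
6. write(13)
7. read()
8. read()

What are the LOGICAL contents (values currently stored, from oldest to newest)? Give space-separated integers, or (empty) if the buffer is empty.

After op 1 (write(6)): arr=[6 _ _] head=0 tail=1 count=1
After op 2 (write(18)): arr=[6 18 _] head=0 tail=2 count=2
After op 3 (write(2)): arr=[6 18 2] head=0 tail=0 count=3
After op 4 (write(12)): arr=[12 18 2] head=1 tail=1 count=3
After op 5 (write(10)): arr=[12 10 2] head=2 tail=2 count=3
After op 6 (write(13)): arr=[12 10 13] head=0 tail=0 count=3
After op 7 (read()): arr=[12 10 13] head=1 tail=0 count=2
After op 8 (read()): arr=[12 10 13] head=2 tail=0 count=1

Answer: 13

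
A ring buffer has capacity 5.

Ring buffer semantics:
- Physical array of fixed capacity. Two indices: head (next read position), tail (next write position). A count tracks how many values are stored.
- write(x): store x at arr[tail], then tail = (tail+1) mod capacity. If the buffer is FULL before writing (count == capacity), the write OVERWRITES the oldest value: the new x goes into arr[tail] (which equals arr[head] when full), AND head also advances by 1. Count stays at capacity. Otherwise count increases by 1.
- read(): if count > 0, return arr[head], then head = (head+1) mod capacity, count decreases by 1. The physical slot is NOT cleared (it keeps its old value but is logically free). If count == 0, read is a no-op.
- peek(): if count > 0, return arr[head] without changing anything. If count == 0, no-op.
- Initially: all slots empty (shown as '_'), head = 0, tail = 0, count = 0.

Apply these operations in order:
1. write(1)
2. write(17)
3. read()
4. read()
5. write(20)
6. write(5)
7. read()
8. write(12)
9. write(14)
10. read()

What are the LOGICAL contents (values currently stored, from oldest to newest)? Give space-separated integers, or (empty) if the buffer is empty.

Answer: 12 14

Derivation:
After op 1 (write(1)): arr=[1 _ _ _ _] head=0 tail=1 count=1
After op 2 (write(17)): arr=[1 17 _ _ _] head=0 tail=2 count=2
After op 3 (read()): arr=[1 17 _ _ _] head=1 tail=2 count=1
After op 4 (read()): arr=[1 17 _ _ _] head=2 tail=2 count=0
After op 5 (write(20)): arr=[1 17 20 _ _] head=2 tail=3 count=1
After op 6 (write(5)): arr=[1 17 20 5 _] head=2 tail=4 count=2
After op 7 (read()): arr=[1 17 20 5 _] head=3 tail=4 count=1
After op 8 (write(12)): arr=[1 17 20 5 12] head=3 tail=0 count=2
After op 9 (write(14)): arr=[14 17 20 5 12] head=3 tail=1 count=3
After op 10 (read()): arr=[14 17 20 5 12] head=4 tail=1 count=2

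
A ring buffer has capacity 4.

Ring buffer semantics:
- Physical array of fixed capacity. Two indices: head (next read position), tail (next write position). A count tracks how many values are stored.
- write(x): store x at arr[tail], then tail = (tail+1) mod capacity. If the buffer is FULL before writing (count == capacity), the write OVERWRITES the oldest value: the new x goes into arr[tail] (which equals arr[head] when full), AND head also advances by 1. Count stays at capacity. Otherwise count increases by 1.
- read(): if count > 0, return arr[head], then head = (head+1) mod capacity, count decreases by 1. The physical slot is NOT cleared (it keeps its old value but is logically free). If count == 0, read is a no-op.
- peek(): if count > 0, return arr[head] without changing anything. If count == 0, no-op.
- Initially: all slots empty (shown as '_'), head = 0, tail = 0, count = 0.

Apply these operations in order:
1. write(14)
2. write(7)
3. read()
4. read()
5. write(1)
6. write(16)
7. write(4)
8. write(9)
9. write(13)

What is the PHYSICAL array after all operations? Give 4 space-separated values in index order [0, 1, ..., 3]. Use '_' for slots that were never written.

Answer: 4 9 13 16

Derivation:
After op 1 (write(14)): arr=[14 _ _ _] head=0 tail=1 count=1
After op 2 (write(7)): arr=[14 7 _ _] head=0 tail=2 count=2
After op 3 (read()): arr=[14 7 _ _] head=1 tail=2 count=1
After op 4 (read()): arr=[14 7 _ _] head=2 tail=2 count=0
After op 5 (write(1)): arr=[14 7 1 _] head=2 tail=3 count=1
After op 6 (write(16)): arr=[14 7 1 16] head=2 tail=0 count=2
After op 7 (write(4)): arr=[4 7 1 16] head=2 tail=1 count=3
After op 8 (write(9)): arr=[4 9 1 16] head=2 tail=2 count=4
After op 9 (write(13)): arr=[4 9 13 16] head=3 tail=3 count=4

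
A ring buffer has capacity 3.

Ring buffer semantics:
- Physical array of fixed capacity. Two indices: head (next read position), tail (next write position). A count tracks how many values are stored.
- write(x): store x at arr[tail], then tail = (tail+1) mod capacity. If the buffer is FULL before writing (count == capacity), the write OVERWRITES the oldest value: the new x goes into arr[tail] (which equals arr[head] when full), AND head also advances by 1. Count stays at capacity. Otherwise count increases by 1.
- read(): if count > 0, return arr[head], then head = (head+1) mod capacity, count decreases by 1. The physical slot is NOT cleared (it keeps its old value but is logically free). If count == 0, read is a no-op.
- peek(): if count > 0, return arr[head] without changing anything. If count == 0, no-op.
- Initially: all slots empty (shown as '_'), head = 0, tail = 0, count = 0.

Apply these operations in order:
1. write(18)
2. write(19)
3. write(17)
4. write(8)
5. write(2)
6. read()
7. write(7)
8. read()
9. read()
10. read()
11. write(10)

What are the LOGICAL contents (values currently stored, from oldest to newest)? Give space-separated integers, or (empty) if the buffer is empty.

Answer: 10

Derivation:
After op 1 (write(18)): arr=[18 _ _] head=0 tail=1 count=1
After op 2 (write(19)): arr=[18 19 _] head=0 tail=2 count=2
After op 3 (write(17)): arr=[18 19 17] head=0 tail=0 count=3
After op 4 (write(8)): arr=[8 19 17] head=1 tail=1 count=3
After op 5 (write(2)): arr=[8 2 17] head=2 tail=2 count=3
After op 6 (read()): arr=[8 2 17] head=0 tail=2 count=2
After op 7 (write(7)): arr=[8 2 7] head=0 tail=0 count=3
After op 8 (read()): arr=[8 2 7] head=1 tail=0 count=2
After op 9 (read()): arr=[8 2 7] head=2 tail=0 count=1
After op 10 (read()): arr=[8 2 7] head=0 tail=0 count=0
After op 11 (write(10)): arr=[10 2 7] head=0 tail=1 count=1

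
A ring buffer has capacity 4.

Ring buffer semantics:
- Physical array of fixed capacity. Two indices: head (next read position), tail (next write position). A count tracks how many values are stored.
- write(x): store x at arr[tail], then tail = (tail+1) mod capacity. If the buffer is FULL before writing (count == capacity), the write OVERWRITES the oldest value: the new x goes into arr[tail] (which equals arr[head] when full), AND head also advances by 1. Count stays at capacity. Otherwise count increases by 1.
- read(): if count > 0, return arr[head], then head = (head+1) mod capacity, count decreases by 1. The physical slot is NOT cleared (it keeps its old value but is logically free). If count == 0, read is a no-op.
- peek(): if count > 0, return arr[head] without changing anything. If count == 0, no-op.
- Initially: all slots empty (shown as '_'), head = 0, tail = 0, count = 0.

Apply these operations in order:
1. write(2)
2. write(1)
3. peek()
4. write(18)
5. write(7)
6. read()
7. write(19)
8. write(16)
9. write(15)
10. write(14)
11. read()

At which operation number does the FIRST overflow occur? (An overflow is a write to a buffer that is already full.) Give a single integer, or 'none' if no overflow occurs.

After op 1 (write(2)): arr=[2 _ _ _] head=0 tail=1 count=1
After op 2 (write(1)): arr=[2 1 _ _] head=0 tail=2 count=2
After op 3 (peek()): arr=[2 1 _ _] head=0 tail=2 count=2
After op 4 (write(18)): arr=[2 1 18 _] head=0 tail=3 count=3
After op 5 (write(7)): arr=[2 1 18 7] head=0 tail=0 count=4
After op 6 (read()): arr=[2 1 18 7] head=1 tail=0 count=3
After op 7 (write(19)): arr=[19 1 18 7] head=1 tail=1 count=4
After op 8 (write(16)): arr=[19 16 18 7] head=2 tail=2 count=4
After op 9 (write(15)): arr=[19 16 15 7] head=3 tail=3 count=4
After op 10 (write(14)): arr=[19 16 15 14] head=0 tail=0 count=4
After op 11 (read()): arr=[19 16 15 14] head=1 tail=0 count=3

Answer: 8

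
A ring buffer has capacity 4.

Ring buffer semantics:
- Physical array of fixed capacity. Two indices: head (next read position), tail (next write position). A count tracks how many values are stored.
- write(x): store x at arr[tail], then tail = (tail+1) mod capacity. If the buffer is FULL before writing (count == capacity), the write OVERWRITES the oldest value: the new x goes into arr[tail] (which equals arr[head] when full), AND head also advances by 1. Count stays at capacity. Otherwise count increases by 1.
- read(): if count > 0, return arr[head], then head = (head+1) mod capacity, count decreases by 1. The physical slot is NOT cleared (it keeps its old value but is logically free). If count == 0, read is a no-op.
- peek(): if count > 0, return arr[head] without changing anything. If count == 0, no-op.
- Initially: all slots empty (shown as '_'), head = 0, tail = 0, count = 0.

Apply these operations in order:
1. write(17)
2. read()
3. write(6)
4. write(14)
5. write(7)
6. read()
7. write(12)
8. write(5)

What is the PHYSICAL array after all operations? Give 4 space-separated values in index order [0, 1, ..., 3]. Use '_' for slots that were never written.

After op 1 (write(17)): arr=[17 _ _ _] head=0 tail=1 count=1
After op 2 (read()): arr=[17 _ _ _] head=1 tail=1 count=0
After op 3 (write(6)): arr=[17 6 _ _] head=1 tail=2 count=1
After op 4 (write(14)): arr=[17 6 14 _] head=1 tail=3 count=2
After op 5 (write(7)): arr=[17 6 14 7] head=1 tail=0 count=3
After op 6 (read()): arr=[17 6 14 7] head=2 tail=0 count=2
After op 7 (write(12)): arr=[12 6 14 7] head=2 tail=1 count=3
After op 8 (write(5)): arr=[12 5 14 7] head=2 tail=2 count=4

Answer: 12 5 14 7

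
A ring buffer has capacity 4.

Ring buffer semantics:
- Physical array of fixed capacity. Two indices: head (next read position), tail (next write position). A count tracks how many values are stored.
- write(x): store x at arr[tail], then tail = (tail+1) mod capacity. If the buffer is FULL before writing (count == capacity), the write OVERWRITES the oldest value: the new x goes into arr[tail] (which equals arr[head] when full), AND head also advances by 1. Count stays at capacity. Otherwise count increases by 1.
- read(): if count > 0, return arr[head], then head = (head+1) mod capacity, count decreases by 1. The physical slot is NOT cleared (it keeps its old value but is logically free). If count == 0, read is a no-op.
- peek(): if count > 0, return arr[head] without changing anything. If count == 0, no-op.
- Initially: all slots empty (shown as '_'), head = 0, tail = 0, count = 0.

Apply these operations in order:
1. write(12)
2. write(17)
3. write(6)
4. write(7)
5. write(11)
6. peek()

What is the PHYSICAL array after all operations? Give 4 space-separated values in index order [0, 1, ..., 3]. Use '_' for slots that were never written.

Answer: 11 17 6 7

Derivation:
After op 1 (write(12)): arr=[12 _ _ _] head=0 tail=1 count=1
After op 2 (write(17)): arr=[12 17 _ _] head=0 tail=2 count=2
After op 3 (write(6)): arr=[12 17 6 _] head=0 tail=3 count=3
After op 4 (write(7)): arr=[12 17 6 7] head=0 tail=0 count=4
After op 5 (write(11)): arr=[11 17 6 7] head=1 tail=1 count=4
After op 6 (peek()): arr=[11 17 6 7] head=1 tail=1 count=4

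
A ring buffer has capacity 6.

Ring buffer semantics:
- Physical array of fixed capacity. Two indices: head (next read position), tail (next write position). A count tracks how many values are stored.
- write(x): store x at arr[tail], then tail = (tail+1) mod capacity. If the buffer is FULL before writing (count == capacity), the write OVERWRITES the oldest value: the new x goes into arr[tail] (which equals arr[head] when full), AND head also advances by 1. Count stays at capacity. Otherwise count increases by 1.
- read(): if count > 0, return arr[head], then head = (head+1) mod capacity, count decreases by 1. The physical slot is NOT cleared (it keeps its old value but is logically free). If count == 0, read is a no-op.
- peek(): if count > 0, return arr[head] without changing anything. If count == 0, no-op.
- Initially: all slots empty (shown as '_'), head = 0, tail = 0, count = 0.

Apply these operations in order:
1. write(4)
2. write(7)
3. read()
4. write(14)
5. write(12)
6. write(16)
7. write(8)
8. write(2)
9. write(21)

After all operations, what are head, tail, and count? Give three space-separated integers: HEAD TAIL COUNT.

Answer: 2 2 6

Derivation:
After op 1 (write(4)): arr=[4 _ _ _ _ _] head=0 tail=1 count=1
After op 2 (write(7)): arr=[4 7 _ _ _ _] head=0 tail=2 count=2
After op 3 (read()): arr=[4 7 _ _ _ _] head=1 tail=2 count=1
After op 4 (write(14)): arr=[4 7 14 _ _ _] head=1 tail=3 count=2
After op 5 (write(12)): arr=[4 7 14 12 _ _] head=1 tail=4 count=3
After op 6 (write(16)): arr=[4 7 14 12 16 _] head=1 tail=5 count=4
After op 7 (write(8)): arr=[4 7 14 12 16 8] head=1 tail=0 count=5
After op 8 (write(2)): arr=[2 7 14 12 16 8] head=1 tail=1 count=6
After op 9 (write(21)): arr=[2 21 14 12 16 8] head=2 tail=2 count=6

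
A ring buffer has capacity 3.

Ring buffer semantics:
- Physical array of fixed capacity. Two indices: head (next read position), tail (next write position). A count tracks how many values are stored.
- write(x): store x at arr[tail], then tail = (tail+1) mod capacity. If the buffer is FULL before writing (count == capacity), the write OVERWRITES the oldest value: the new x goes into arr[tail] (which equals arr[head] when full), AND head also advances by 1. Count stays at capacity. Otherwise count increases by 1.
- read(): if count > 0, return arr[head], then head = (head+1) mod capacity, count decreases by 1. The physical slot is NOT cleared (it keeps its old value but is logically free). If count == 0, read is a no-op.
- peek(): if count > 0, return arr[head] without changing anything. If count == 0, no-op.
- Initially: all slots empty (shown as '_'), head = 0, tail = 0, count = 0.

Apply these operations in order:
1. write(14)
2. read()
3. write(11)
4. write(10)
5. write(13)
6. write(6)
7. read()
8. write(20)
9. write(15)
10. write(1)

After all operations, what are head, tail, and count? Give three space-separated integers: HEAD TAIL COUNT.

After op 1 (write(14)): arr=[14 _ _] head=0 tail=1 count=1
After op 2 (read()): arr=[14 _ _] head=1 tail=1 count=0
After op 3 (write(11)): arr=[14 11 _] head=1 tail=2 count=1
After op 4 (write(10)): arr=[14 11 10] head=1 tail=0 count=2
After op 5 (write(13)): arr=[13 11 10] head=1 tail=1 count=3
After op 6 (write(6)): arr=[13 6 10] head=2 tail=2 count=3
After op 7 (read()): arr=[13 6 10] head=0 tail=2 count=2
After op 8 (write(20)): arr=[13 6 20] head=0 tail=0 count=3
After op 9 (write(15)): arr=[15 6 20] head=1 tail=1 count=3
After op 10 (write(1)): arr=[15 1 20] head=2 tail=2 count=3

Answer: 2 2 3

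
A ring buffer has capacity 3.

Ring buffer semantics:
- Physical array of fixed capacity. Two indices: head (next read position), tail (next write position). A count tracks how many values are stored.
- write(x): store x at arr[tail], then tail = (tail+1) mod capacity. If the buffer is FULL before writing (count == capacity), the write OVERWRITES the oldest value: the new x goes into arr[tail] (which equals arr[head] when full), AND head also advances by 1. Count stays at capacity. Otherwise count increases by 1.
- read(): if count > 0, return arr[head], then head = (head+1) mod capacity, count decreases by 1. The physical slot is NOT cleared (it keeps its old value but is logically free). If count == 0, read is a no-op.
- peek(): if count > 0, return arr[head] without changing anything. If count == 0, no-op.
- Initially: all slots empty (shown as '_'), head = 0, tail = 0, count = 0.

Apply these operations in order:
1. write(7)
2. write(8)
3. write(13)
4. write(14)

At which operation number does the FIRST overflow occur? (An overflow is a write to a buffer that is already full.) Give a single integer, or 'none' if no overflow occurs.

Answer: 4

Derivation:
After op 1 (write(7)): arr=[7 _ _] head=0 tail=1 count=1
After op 2 (write(8)): arr=[7 8 _] head=0 tail=2 count=2
After op 3 (write(13)): arr=[7 8 13] head=0 tail=0 count=3
After op 4 (write(14)): arr=[14 8 13] head=1 tail=1 count=3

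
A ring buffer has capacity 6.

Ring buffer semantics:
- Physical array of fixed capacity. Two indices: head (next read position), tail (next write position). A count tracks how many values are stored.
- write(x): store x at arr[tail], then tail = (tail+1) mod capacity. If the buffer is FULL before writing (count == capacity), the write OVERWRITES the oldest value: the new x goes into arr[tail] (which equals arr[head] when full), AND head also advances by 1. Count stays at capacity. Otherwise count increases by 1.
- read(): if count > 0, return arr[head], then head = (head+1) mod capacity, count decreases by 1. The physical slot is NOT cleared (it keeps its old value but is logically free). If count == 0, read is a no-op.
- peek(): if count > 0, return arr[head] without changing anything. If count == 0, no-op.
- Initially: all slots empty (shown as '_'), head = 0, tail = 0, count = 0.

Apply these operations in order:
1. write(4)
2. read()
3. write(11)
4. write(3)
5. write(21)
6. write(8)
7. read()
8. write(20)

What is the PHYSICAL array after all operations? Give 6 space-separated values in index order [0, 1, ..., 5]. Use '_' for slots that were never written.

Answer: 4 11 3 21 8 20

Derivation:
After op 1 (write(4)): arr=[4 _ _ _ _ _] head=0 tail=1 count=1
After op 2 (read()): arr=[4 _ _ _ _ _] head=1 tail=1 count=0
After op 3 (write(11)): arr=[4 11 _ _ _ _] head=1 tail=2 count=1
After op 4 (write(3)): arr=[4 11 3 _ _ _] head=1 tail=3 count=2
After op 5 (write(21)): arr=[4 11 3 21 _ _] head=1 tail=4 count=3
After op 6 (write(8)): arr=[4 11 3 21 8 _] head=1 tail=5 count=4
After op 7 (read()): arr=[4 11 3 21 8 _] head=2 tail=5 count=3
After op 8 (write(20)): arr=[4 11 3 21 8 20] head=2 tail=0 count=4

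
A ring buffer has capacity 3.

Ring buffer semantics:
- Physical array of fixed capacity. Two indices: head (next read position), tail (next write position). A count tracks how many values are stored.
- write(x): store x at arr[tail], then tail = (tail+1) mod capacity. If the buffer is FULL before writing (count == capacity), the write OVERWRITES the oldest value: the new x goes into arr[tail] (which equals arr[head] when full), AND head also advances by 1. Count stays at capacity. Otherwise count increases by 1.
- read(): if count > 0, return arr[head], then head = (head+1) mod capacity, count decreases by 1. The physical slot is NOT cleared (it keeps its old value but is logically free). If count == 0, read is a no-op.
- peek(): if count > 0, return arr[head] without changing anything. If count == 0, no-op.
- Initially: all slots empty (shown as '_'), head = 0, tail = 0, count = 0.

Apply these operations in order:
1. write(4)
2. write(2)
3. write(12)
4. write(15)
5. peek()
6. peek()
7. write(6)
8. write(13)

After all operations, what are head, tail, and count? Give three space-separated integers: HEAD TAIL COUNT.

Answer: 0 0 3

Derivation:
After op 1 (write(4)): arr=[4 _ _] head=0 tail=1 count=1
After op 2 (write(2)): arr=[4 2 _] head=0 tail=2 count=2
After op 3 (write(12)): arr=[4 2 12] head=0 tail=0 count=3
After op 4 (write(15)): arr=[15 2 12] head=1 tail=1 count=3
After op 5 (peek()): arr=[15 2 12] head=1 tail=1 count=3
After op 6 (peek()): arr=[15 2 12] head=1 tail=1 count=3
After op 7 (write(6)): arr=[15 6 12] head=2 tail=2 count=3
After op 8 (write(13)): arr=[15 6 13] head=0 tail=0 count=3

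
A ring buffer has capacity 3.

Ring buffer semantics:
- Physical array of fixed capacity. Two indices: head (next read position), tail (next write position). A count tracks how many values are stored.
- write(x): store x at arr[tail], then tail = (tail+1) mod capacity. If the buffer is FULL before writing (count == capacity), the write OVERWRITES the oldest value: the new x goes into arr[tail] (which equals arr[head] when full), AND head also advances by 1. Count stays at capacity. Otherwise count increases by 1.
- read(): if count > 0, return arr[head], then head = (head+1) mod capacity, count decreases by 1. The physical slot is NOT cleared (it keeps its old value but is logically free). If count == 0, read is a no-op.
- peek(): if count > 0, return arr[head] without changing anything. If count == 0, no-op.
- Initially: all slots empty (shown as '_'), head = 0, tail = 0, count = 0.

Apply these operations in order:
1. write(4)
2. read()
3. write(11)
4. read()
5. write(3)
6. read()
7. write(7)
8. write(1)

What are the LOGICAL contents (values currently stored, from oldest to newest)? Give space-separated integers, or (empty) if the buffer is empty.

After op 1 (write(4)): arr=[4 _ _] head=0 tail=1 count=1
After op 2 (read()): arr=[4 _ _] head=1 tail=1 count=0
After op 3 (write(11)): arr=[4 11 _] head=1 tail=2 count=1
After op 4 (read()): arr=[4 11 _] head=2 tail=2 count=0
After op 5 (write(3)): arr=[4 11 3] head=2 tail=0 count=1
After op 6 (read()): arr=[4 11 3] head=0 tail=0 count=0
After op 7 (write(7)): arr=[7 11 3] head=0 tail=1 count=1
After op 8 (write(1)): arr=[7 1 3] head=0 tail=2 count=2

Answer: 7 1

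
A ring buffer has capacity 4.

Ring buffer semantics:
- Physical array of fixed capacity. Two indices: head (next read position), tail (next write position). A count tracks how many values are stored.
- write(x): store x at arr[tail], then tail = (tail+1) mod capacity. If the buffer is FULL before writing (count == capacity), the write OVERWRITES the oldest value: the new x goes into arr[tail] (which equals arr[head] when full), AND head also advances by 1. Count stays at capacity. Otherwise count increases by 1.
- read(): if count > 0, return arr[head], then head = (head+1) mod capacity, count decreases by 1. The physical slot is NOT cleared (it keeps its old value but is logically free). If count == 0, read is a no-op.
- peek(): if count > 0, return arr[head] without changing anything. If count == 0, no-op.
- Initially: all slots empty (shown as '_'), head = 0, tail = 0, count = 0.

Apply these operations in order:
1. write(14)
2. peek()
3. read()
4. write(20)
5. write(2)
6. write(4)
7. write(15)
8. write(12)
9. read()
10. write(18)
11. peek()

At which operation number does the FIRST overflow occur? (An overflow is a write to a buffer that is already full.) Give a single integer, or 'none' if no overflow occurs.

After op 1 (write(14)): arr=[14 _ _ _] head=0 tail=1 count=1
After op 2 (peek()): arr=[14 _ _ _] head=0 tail=1 count=1
After op 3 (read()): arr=[14 _ _ _] head=1 tail=1 count=0
After op 4 (write(20)): arr=[14 20 _ _] head=1 tail=2 count=1
After op 5 (write(2)): arr=[14 20 2 _] head=1 tail=3 count=2
After op 6 (write(4)): arr=[14 20 2 4] head=1 tail=0 count=3
After op 7 (write(15)): arr=[15 20 2 4] head=1 tail=1 count=4
After op 8 (write(12)): arr=[15 12 2 4] head=2 tail=2 count=4
After op 9 (read()): arr=[15 12 2 4] head=3 tail=2 count=3
After op 10 (write(18)): arr=[15 12 18 4] head=3 tail=3 count=4
After op 11 (peek()): arr=[15 12 18 4] head=3 tail=3 count=4

Answer: 8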